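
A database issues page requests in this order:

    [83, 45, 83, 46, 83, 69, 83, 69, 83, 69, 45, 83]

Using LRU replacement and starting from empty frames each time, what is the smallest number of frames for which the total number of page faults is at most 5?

3

f=1: 12 faults
f=2: 6 faults
f=3: 5 faults
f=4: 4 faults
Smallest f with faults ≤ 5 is 3.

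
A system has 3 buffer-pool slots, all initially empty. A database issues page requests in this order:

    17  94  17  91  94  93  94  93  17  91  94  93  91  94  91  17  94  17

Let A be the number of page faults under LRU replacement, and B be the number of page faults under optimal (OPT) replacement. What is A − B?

Under LRU: F F . F . F . . F F F F . . . F . . → 9 faults.
Under OPT: F F . F . F . . . F . . . . . F . . → 6 faults.
A − B = 9 − 6 = 3.

3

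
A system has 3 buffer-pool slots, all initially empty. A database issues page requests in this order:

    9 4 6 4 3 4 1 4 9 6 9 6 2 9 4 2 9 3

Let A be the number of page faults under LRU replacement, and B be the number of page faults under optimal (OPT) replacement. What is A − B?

2

Under LRU: F F F . F . F . F F . . F . F . . F → 10 faults.
Under OPT: F F F . F . F . . F . . F . . . . F → 8 faults.
A − B = 10 − 8 = 2.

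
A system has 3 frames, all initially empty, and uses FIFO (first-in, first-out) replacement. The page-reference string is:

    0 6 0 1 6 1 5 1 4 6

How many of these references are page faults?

6

0: miss, frames {0}
6: miss, frames {0,6}
0: hit
1: miss, frames {0,6,1}
6: hit
1: hit
5: miss, evict 0, frames {6,1,5}
1: hit
4: miss, evict 6, frames {1,5,4}
6: miss, evict 1, frames {5,4,6}
Page faults: 6.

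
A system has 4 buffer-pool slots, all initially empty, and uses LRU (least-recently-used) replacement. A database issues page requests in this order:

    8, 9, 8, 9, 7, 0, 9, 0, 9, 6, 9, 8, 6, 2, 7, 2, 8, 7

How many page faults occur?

8

8 → miss, frames (8)
9 → miss, frames (8 9)
8 → hit
9 → hit
7 → miss, frames (8 9 7)
0 → miss, frames (8 9 7 0)
9 → hit
0 → hit
9 → hit
6 → miss, evict 8, frames (7 0 9 6)
9 → hit
8 → miss, evict 7, frames (0 6 9 8)
6 → hit
2 → miss, evict 0, frames (9 8 6 2)
7 → miss, evict 9, frames (8 6 2 7)
2 → hit
8 → hit
7 → hit
Page faults: 8.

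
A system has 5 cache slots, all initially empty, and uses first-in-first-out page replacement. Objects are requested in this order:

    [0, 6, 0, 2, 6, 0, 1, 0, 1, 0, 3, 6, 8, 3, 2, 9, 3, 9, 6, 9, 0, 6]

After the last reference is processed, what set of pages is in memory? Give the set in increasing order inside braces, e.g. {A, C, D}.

0 → miss, frames [0]
6 → miss, frames [0, 6]
0 → hit
2 → miss, frames [0, 6, 2]
6 → hit
0 → hit
1 → miss, frames [0, 6, 2, 1]
0 → hit
1 → hit
0 → hit
3 → miss, frames [0, 6, 2, 1, 3]
6 → hit
8 → miss, evict 0, frames [6, 2, 1, 3, 8]
3 → hit
2 → hit
9 → miss, evict 6, frames [2, 1, 3, 8, 9]
3 → hit
9 → hit
6 → miss, evict 2, frames [1, 3, 8, 9, 6]
9 → hit
0 → miss, evict 1, frames [3, 8, 9, 6, 0]
6 → hit

{0, 3, 6, 8, 9}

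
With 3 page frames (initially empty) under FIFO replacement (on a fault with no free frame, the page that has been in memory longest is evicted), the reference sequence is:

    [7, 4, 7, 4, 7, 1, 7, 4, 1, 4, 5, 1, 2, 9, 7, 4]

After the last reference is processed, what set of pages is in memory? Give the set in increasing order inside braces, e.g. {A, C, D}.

{4, 7, 9}

7 → fault, frames {7}
4 → fault, frames {7,4}
7 → hit
4 → hit
7 → hit
1 → fault, frames {7,4,1}
7 → hit
4 → hit
1 → hit
4 → hit
5 → fault, evict 7, frames {4,1,5}
1 → hit
2 → fault, evict 4, frames {1,5,2}
9 → fault, evict 1, frames {5,2,9}
7 → fault, evict 5, frames {2,9,7}
4 → fault, evict 2, frames {9,7,4}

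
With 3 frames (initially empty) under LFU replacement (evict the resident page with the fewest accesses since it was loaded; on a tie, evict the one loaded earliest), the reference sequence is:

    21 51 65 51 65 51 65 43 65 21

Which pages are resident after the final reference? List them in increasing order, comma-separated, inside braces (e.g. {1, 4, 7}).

{21, 51, 65}

21: miss, frames [21]
51: miss, frames [21, 51]
65: miss, frames [21, 51, 65]
51: hit
65: hit
51: hit
65: hit
43: miss, evict 21, frames [51, 65, 43]
65: hit
21: miss, evict 43, frames [51, 65, 21]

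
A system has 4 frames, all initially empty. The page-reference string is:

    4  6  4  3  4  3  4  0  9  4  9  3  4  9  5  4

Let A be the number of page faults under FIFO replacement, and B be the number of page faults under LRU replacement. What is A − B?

1

Under FIFO: F F . F . . . F F F . . . . F . → 7 faults.
Under LRU: F F . F . . . F F . . . . . F . → 6 faults.
A − B = 7 − 6 = 1.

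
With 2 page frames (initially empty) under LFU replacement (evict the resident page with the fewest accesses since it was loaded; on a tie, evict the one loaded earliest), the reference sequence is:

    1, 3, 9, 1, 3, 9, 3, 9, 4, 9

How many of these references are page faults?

7

1 → fault, frames (1)
3 → fault, frames (1 3)
9 → fault, evict 1, frames (3 9)
1 → fault, evict 3, frames (9 1)
3 → fault, evict 9, frames (1 3)
9 → fault, evict 1, frames (3 9)
3 → hit
9 → hit
4 → fault, evict 3, frames (9 4)
9 → hit
Page faults: 7.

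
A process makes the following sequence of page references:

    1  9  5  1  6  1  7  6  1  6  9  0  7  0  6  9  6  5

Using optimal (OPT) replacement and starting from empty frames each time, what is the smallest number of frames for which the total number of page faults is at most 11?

f=1: 18 faults
f=2: 12 faults
f=3: 9 faults
f=4: 7 faults
f=5: 6 faults
f=6: 6 faults
Smallest f with faults ≤ 11 is 3.

3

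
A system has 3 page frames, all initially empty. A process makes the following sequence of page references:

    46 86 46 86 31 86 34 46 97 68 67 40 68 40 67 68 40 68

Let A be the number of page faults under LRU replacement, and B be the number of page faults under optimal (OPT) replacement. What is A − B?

1

Under LRU: F F . . F . F F F F F F . . . . . . → 9 faults.
Under OPT: F F . . F . F . F F F F . . . . . . → 8 faults.
A − B = 9 − 8 = 1.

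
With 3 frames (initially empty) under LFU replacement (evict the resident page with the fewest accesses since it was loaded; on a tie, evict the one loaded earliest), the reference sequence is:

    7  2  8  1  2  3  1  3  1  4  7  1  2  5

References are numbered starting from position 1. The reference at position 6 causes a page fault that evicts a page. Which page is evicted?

8

pos 1: 7 -> miss, frames [7]
pos 2: 2 -> miss, frames [7, 2]
pos 3: 8 -> miss, frames [7, 2, 8]
pos 4: 1 -> miss, evict 7, frames [2, 8, 1]
pos 5: 2 -> hit
pos 6: 3 -> miss, evict 8, frames [2, 1, 3]
At position 6, page 8 is evicted.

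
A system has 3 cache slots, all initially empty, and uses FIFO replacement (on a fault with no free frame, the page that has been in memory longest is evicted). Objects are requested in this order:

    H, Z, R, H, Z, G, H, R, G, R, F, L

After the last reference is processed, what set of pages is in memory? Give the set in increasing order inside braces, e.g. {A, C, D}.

H: fault, frames [H]
Z: fault, frames [H, Z]
R: fault, frames [H, Z, R]
H: hit
Z: hit
G: fault, evict H, frames [Z, R, G]
H: fault, evict Z, frames [R, G, H]
R: hit
G: hit
R: hit
F: fault, evict R, frames [G, H, F]
L: fault, evict G, frames [H, F, L]

{F, H, L}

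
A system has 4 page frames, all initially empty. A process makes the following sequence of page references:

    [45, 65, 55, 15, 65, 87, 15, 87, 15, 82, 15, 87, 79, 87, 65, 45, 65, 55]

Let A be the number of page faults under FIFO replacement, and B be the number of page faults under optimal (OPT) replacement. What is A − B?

1

Under FIFO: F F F F . F . . . F . . F . F F . F → 10 faults.
Under OPT: F F F F . F . . . F . . F . . F . F → 9 faults.
A − B = 10 − 9 = 1.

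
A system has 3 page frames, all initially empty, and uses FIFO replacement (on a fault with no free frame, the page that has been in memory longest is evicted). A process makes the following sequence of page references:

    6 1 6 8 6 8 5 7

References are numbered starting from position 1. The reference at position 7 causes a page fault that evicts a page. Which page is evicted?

pos 1: 6: fault, frames (6)
pos 2: 1: fault, frames (6 1)
pos 3: 6: hit
pos 4: 8: fault, frames (6 1 8)
pos 5: 6: hit
pos 6: 8: hit
pos 7: 5: fault, evict 6, frames (1 8 5)
At position 7, page 6 is evicted.

6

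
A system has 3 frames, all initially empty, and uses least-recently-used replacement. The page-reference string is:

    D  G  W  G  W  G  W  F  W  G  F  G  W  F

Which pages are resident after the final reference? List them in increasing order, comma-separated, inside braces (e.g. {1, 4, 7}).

{F, G, W}

D → miss, frames {D}
G → miss, frames {D,G}
W → miss, frames {D,G,W}
G → hit
W → hit
G → hit
W → hit
F → miss, evict D, frames {G,W,F}
W → hit
G → hit
F → hit
G → hit
W → hit
F → hit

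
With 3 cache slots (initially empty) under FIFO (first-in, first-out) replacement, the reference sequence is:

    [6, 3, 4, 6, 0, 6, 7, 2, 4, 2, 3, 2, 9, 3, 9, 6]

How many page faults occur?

11

6: fault, frames (6)
3: fault, frames (6 3)
4: fault, frames (6 3 4)
6: hit
0: fault, evict 6, frames (3 4 0)
6: fault, evict 3, frames (4 0 6)
7: fault, evict 4, frames (0 6 7)
2: fault, evict 0, frames (6 7 2)
4: fault, evict 6, frames (7 2 4)
2: hit
3: fault, evict 7, frames (2 4 3)
2: hit
9: fault, evict 2, frames (4 3 9)
3: hit
9: hit
6: fault, evict 4, frames (3 9 6)
Page faults: 11.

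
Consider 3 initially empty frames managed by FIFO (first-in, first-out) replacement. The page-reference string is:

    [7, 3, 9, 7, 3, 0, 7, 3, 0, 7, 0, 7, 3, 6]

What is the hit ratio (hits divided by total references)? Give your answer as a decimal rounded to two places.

0.50

7 → fault, frames (7)
3 → fault, frames (7 3)
9 → fault, frames (7 3 9)
7 → hit
3 → hit
0 → fault, evict 7, frames (3 9 0)
7 → fault, evict 3, frames (9 0 7)
3 → fault, evict 9, frames (0 7 3)
0 → hit
7 → hit
0 → hit
7 → hit
3 → hit
6 → fault, evict 0, frames (7 3 6)
Hits: 7 of 14 references → 7/14 = 0.5000.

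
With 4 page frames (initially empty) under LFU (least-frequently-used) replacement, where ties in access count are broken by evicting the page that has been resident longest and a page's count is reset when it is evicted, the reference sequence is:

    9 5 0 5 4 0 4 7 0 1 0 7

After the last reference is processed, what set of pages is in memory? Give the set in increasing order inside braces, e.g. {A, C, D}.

9 → fault, frames {9}
5 → fault, frames {9,5}
0 → fault, frames {9,5,0}
5 → hit
4 → fault, frames {9,5,0,4}
0 → hit
4 → hit
7 → fault, evict 9, frames {5,0,4,7}
0 → hit
1 → fault, evict 7, frames {5,0,4,1}
0 → hit
7 → fault, evict 1, frames {5,0,4,7}

{0, 4, 5, 7}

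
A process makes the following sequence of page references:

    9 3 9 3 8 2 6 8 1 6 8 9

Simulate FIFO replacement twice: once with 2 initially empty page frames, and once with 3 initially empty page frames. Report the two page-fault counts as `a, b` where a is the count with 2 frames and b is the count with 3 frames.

2 frames: F F . . F F F F F F F F → 10 faults.
3 frames: F F . . F F F . F . F F → 8 faults.
8 < 10: adding a frame reduced faults, as is typical.

10, 8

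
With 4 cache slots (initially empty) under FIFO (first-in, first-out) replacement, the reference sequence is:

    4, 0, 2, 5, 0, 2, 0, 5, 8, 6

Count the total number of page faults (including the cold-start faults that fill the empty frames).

6

4 -> miss, frames [4]
0 -> miss, frames [4, 0]
2 -> miss, frames [4, 0, 2]
5 -> miss, frames [4, 0, 2, 5]
0 -> hit
2 -> hit
0 -> hit
5 -> hit
8 -> miss, evict 4, frames [0, 2, 5, 8]
6 -> miss, evict 0, frames [2, 5, 8, 6]
Page faults: 6.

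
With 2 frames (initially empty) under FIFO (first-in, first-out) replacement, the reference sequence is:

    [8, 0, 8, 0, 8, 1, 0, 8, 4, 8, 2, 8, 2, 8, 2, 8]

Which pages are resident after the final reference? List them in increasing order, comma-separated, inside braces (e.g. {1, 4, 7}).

{2, 8}

8 → fault, frames (8)
0 → fault, frames (8 0)
8 → hit
0 → hit
8 → hit
1 → fault, evict 8, frames (0 1)
0 → hit
8 → fault, evict 0, frames (1 8)
4 → fault, evict 1, frames (8 4)
8 → hit
2 → fault, evict 8, frames (4 2)
8 → fault, evict 4, frames (2 8)
2 → hit
8 → hit
2 → hit
8 → hit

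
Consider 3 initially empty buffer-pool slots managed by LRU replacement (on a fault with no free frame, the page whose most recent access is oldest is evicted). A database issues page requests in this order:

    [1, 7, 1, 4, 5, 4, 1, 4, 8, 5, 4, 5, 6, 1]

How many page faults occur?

1: fault, frames [1]
7: fault, frames [1, 7]
1: hit
4: fault, frames [7, 1, 4]
5: fault, evict 7, frames [1, 4, 5]
4: hit
1: hit
4: hit
8: fault, evict 5, frames [1, 4, 8]
5: fault, evict 1, frames [4, 8, 5]
4: hit
5: hit
6: fault, evict 8, frames [4, 5, 6]
1: fault, evict 4, frames [5, 6, 1]
Page faults: 8.

8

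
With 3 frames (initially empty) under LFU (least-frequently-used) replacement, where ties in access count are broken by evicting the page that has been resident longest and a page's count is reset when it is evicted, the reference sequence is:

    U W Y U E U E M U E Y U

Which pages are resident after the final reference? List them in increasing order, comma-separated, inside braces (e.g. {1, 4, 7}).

{E, U, Y}

U: fault, frames (U)
W: fault, frames (U W)
Y: fault, frames (U W Y)
U: hit
E: fault, evict W, frames (U Y E)
U: hit
E: hit
M: fault, evict Y, frames (U E M)
U: hit
E: hit
Y: fault, evict M, frames (U E Y)
U: hit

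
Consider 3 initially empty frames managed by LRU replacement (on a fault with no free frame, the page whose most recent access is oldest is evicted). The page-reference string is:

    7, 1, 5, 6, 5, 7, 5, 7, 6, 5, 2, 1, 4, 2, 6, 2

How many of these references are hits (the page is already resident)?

7: fault, frames {7}
1: fault, frames {7,1}
5: fault, frames {7,1,5}
6: fault, evict 7, frames {1,5,6}
5: hit
7: fault, evict 1, frames {6,5,7}
5: hit
7: hit
6: hit
5: hit
2: fault, evict 7, frames {6,5,2}
1: fault, evict 6, frames {5,2,1}
4: fault, evict 5, frames {2,1,4}
2: hit
6: fault, evict 1, frames {4,2,6}
2: hit
Hits: 7.

7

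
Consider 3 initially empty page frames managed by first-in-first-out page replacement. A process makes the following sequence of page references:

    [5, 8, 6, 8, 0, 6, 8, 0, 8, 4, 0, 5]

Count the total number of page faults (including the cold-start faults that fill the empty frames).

6

5: fault, frames {5}
8: fault, frames {5,8}
6: fault, frames {5,8,6}
8: hit
0: fault, evict 5, frames {8,6,0}
6: hit
8: hit
0: hit
8: hit
4: fault, evict 8, frames {6,0,4}
0: hit
5: fault, evict 6, frames {0,4,5}
Page faults: 6.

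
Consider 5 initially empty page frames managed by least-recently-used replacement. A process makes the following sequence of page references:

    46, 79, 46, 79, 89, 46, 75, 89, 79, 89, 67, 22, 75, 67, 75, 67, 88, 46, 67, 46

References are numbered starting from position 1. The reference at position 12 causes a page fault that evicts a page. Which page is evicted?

46

pos 1: 46 → fault, frames {46}
pos 2: 79 → fault, frames {46,79}
pos 3: 46 → hit
pos 4: 79 → hit
pos 5: 89 → fault, frames {46,79,89}
pos 6: 46 → hit
pos 7: 75 → fault, frames {79,89,46,75}
pos 8: 89 → hit
pos 9: 79 → hit
pos 10: 89 → hit
pos 11: 67 → fault, frames {46,75,79,89,67}
pos 12: 22 → fault, evict 46, frames {75,79,89,67,22}
At position 12, page 46 is evicted.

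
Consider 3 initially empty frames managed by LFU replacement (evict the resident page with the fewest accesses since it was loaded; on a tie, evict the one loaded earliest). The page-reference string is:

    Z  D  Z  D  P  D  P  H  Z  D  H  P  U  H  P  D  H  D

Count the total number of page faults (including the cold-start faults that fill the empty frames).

Z: fault, frames (Z)
D: fault, frames (Z D)
Z: hit
D: hit
P: fault, frames (Z D P)
D: hit
P: hit
H: fault, evict Z, frames (D P H)
Z: fault, evict H, frames (D P Z)
D: hit
H: fault, evict Z, frames (D P H)
P: hit
U: fault, evict H, frames (D P U)
H: fault, evict U, frames (D P H)
P: hit
D: hit
H: hit
D: hit
Page faults: 8.

8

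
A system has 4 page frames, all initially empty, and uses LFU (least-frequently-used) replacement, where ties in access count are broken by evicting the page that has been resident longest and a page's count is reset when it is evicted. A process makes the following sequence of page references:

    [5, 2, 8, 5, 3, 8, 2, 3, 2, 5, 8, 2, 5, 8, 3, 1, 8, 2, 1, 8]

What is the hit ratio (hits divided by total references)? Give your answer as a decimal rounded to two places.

5 -> fault, frames {5}
2 -> fault, frames {5,2}
8 -> fault, frames {5,2,8}
5 -> hit
3 -> fault, frames {5,2,8,3}
8 -> hit
2 -> hit
3 -> hit
2 -> hit
5 -> hit
8 -> hit
2 -> hit
5 -> hit
8 -> hit
3 -> hit
1 -> fault, evict 3, frames {5,2,8,1}
8 -> hit
2 -> hit
1 -> hit
8 -> hit
Hits: 15 of 20 references → 15/20 = 0.7500.

0.75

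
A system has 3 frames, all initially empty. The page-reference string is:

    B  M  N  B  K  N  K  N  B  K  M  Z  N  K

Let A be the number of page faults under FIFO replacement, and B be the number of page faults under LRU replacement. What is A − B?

1

Under FIFO: F F F . F . . . F . F F F F → 9 faults.
Under LRU: F F F . F . . . . . F F F F → 8 faults.
A − B = 9 − 8 = 1.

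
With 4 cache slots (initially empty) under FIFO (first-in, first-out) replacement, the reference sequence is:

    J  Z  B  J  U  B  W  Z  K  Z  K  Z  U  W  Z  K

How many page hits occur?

J -> miss, frames (J)
Z -> miss, frames (J Z)
B -> miss, frames (J Z B)
J -> hit
U -> miss, frames (J Z B U)
B -> hit
W -> miss, evict J, frames (Z B U W)
Z -> hit
K -> miss, evict Z, frames (B U W K)
Z -> miss, evict B, frames (U W K Z)
K -> hit
Z -> hit
U -> hit
W -> hit
Z -> hit
K -> hit
Hits: 9.

9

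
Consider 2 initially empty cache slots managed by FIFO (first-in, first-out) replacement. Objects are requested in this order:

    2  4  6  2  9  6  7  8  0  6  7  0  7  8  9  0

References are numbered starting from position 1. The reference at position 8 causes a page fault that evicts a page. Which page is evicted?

6

pos 1: 2 -> fault, frames {2}
pos 2: 4 -> fault, frames {2,4}
pos 3: 6 -> fault, evict 2, frames {4,6}
pos 4: 2 -> fault, evict 4, frames {6,2}
pos 5: 9 -> fault, evict 6, frames {2,9}
pos 6: 6 -> fault, evict 2, frames {9,6}
pos 7: 7 -> fault, evict 9, frames {6,7}
pos 8: 8 -> fault, evict 6, frames {7,8}
At position 8, page 6 is evicted.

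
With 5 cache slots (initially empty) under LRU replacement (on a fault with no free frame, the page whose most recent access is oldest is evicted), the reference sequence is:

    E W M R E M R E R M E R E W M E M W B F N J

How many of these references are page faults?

E → fault, frames (E)
W → fault, frames (E W)
M → fault, frames (E W M)
R → fault, frames (E W M R)
E → hit
M → hit
R → hit
E → hit
R → hit
M → hit
E → hit
R → hit
E → hit
W → hit
M → hit
E → hit
M → hit
W → hit
B → fault, frames (R E M W B)
F → fault, evict R, frames (E M W B F)
N → fault, evict E, frames (M W B F N)
J → fault, evict M, frames (W B F N J)
Page faults: 8.

8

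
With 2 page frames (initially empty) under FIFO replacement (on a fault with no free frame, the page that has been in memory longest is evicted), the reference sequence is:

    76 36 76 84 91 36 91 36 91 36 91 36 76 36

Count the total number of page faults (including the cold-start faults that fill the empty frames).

76 → miss, frames (76)
36 → miss, frames (76 36)
76 → hit
84 → miss, evict 76, frames (36 84)
91 → miss, evict 36, frames (84 91)
36 → miss, evict 84, frames (91 36)
91 → hit
36 → hit
91 → hit
36 → hit
91 → hit
36 → hit
76 → miss, evict 91, frames (36 76)
36 → hit
Page faults: 6.

6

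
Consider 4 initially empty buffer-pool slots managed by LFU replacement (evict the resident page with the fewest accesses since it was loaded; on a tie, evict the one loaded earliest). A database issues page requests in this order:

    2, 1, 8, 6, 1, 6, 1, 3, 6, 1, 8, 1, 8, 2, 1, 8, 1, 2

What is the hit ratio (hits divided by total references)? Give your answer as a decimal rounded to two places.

0.67

2: fault, frames [2]
1: fault, frames [2, 1]
8: fault, frames [2, 1, 8]
6: fault, frames [2, 1, 8, 6]
1: hit
6: hit
1: hit
3: fault, evict 2, frames [1, 8, 6, 3]
6: hit
1: hit
8: hit
1: hit
8: hit
2: fault, evict 3, frames [1, 8, 6, 2]
1: hit
8: hit
1: hit
2: hit
Hits: 12 of 18 references → 12/18 = 0.6667.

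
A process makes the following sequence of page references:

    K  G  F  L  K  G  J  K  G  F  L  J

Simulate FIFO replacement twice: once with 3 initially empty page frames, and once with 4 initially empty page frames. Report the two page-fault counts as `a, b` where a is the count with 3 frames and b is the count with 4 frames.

9, 10

3 frames: F F F F F F F . . F F . → 9 faults.
4 frames: F F F F . . F F F F F F → 10 faults.
10 > 9: adding a frame increased faults — Belady's anomaly.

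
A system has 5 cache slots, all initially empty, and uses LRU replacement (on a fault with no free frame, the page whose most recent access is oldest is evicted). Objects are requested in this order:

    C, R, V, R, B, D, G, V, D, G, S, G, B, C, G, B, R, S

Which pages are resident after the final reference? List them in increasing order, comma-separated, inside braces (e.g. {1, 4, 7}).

{B, C, G, R, S}

C -> fault, frames (C)
R -> fault, frames (C R)
V -> fault, frames (C R V)
R -> hit
B -> fault, frames (C V R B)
D -> fault, frames (C V R B D)
G -> fault, evict C, frames (V R B D G)
V -> hit
D -> hit
G -> hit
S -> fault, evict R, frames (B V D G S)
G -> hit
B -> hit
C -> fault, evict V, frames (D S G B C)
G -> hit
B -> hit
R -> fault, evict D, frames (S C G B R)
S -> hit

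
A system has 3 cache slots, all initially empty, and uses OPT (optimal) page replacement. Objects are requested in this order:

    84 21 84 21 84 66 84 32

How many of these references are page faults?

84: fault, frames [84]
21: fault, frames [84, 21]
84: hit
21: hit
84: hit
66: fault, frames [84, 21, 66]
84: hit
32: fault, evict 66, frames [84, 21, 32]
Page faults: 4.

4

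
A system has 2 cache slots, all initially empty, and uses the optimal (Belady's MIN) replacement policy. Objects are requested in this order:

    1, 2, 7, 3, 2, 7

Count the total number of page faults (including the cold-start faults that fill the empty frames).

5

1: fault, frames {1}
2: fault, frames {1,2}
7: fault, evict 1, frames {2,7}
3: fault, evict 7, frames {2,3}
2: hit
7: fault, evict 3, frames {2,7}
Page faults: 5.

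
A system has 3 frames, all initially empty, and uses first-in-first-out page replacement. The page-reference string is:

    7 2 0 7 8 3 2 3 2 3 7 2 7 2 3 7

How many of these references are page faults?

7

7: fault, frames {7}
2: fault, frames {7,2}
0: fault, frames {7,2,0}
7: hit
8: fault, evict 7, frames {2,0,8}
3: fault, evict 2, frames {0,8,3}
2: fault, evict 0, frames {8,3,2}
3: hit
2: hit
3: hit
7: fault, evict 8, frames {3,2,7}
2: hit
7: hit
2: hit
3: hit
7: hit
Page faults: 7.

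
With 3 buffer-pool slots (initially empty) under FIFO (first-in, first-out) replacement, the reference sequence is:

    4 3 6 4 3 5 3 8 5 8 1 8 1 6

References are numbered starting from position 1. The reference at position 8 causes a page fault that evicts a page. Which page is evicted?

pos 1: 4 → miss, frames (4)
pos 2: 3 → miss, frames (4 3)
pos 3: 6 → miss, frames (4 3 6)
pos 4: 4 → hit
pos 5: 3 → hit
pos 6: 5 → miss, evict 4, frames (3 6 5)
pos 7: 3 → hit
pos 8: 8 → miss, evict 3, frames (6 5 8)
At position 8, page 3 is evicted.

3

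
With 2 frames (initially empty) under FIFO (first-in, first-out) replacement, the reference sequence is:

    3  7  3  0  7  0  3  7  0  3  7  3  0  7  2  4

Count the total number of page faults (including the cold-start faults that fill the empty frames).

11

3: miss, frames (3)
7: miss, frames (3 7)
3: hit
0: miss, evict 3, frames (7 0)
7: hit
0: hit
3: miss, evict 7, frames (0 3)
7: miss, evict 0, frames (3 7)
0: miss, evict 3, frames (7 0)
3: miss, evict 7, frames (0 3)
7: miss, evict 0, frames (3 7)
3: hit
0: miss, evict 3, frames (7 0)
7: hit
2: miss, evict 7, frames (0 2)
4: miss, evict 0, frames (2 4)
Page faults: 11.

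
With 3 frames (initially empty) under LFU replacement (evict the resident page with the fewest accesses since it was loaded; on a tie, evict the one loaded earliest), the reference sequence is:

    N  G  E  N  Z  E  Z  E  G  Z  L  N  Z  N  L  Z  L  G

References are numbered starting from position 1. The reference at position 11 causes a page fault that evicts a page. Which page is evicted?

pos 1: N -> fault, frames (N)
pos 2: G -> fault, frames (N G)
pos 3: E -> fault, frames (N G E)
pos 4: N -> hit
pos 5: Z -> fault, evict G, frames (N E Z)
pos 6: E -> hit
pos 7: Z -> hit
pos 8: E -> hit
pos 9: G -> fault, evict N, frames (E Z G)
pos 10: Z -> hit
pos 11: L -> fault, evict G, frames (E Z L)
At position 11, page G is evicted.

G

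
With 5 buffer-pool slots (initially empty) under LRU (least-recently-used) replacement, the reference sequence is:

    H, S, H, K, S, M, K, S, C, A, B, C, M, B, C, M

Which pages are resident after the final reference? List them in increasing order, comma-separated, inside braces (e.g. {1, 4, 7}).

H -> miss, frames (H)
S -> miss, frames (H S)
H -> hit
K -> miss, frames (S H K)
S -> hit
M -> miss, frames (H K S M)
K -> hit
S -> hit
C -> miss, frames (H M K S C)
A -> miss, evict H, frames (M K S C A)
B -> miss, evict M, frames (K S C A B)
C -> hit
M -> miss, evict K, frames (S A B C M)
B -> hit
C -> hit
M -> hit

{A, B, C, M, S}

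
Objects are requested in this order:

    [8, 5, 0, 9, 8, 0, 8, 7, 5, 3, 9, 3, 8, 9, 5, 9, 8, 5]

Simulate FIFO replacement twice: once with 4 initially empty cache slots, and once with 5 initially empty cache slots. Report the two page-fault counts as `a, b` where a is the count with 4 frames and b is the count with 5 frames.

4 frames: F F F F . . . F . F . . F . F F . . → 9 faults.
5 frames: F F F F . . . F . F . . F . F . . . → 8 faults.
8 < 9: adding a frame reduced faults, as is typical.

9, 8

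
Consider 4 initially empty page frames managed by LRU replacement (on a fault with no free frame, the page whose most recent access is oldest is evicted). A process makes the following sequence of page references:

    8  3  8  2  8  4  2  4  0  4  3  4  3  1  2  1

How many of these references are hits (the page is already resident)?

8

8: miss, frames (8)
3: miss, frames (8 3)
8: hit
2: miss, frames (3 8 2)
8: hit
4: miss, frames (3 2 8 4)
2: hit
4: hit
0: miss, evict 3, frames (8 2 4 0)
4: hit
3: miss, evict 8, frames (2 0 4 3)
4: hit
3: hit
1: miss, evict 2, frames (0 4 3 1)
2: miss, evict 0, frames (4 3 1 2)
1: hit
Hits: 8.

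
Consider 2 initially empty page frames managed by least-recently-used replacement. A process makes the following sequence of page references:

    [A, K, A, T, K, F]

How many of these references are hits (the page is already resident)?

A → fault, frames {A}
K → fault, frames {A,K}
A → hit
T → fault, evict K, frames {A,T}
K → fault, evict A, frames {T,K}
F → fault, evict T, frames {K,F}
Hits: 1.

1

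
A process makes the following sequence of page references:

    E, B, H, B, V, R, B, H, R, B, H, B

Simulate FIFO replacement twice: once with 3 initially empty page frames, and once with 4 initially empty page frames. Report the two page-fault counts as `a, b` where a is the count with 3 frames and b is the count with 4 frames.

7, 5

3 frames: F F F . F F F F . . . . → 7 faults.
4 frames: F F F . F F . . . . . . → 5 faults.
5 < 7: adding a frame reduced faults, as is typical.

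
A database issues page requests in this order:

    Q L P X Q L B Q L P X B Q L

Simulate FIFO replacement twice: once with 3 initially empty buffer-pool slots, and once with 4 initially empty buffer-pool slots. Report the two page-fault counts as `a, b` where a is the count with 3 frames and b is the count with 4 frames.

3 frames: F F F F F F F . . F F . F F → 11 faults.
4 frames: F F F F . . F F F F F F F F → 12 faults.
12 > 11: adding a frame increased faults — Belady's anomaly.

11, 12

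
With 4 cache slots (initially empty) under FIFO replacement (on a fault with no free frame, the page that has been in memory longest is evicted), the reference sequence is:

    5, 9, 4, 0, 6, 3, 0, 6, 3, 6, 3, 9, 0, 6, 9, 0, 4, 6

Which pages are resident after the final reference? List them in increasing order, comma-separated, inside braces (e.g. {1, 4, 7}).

5: miss, frames [5]
9: miss, frames [5, 9]
4: miss, frames [5, 9, 4]
0: miss, frames [5, 9, 4, 0]
6: miss, evict 5, frames [9, 4, 0, 6]
3: miss, evict 9, frames [4, 0, 6, 3]
0: hit
6: hit
3: hit
6: hit
3: hit
9: miss, evict 4, frames [0, 6, 3, 9]
0: hit
6: hit
9: hit
0: hit
4: miss, evict 0, frames [6, 3, 9, 4]
6: hit

{3, 4, 6, 9}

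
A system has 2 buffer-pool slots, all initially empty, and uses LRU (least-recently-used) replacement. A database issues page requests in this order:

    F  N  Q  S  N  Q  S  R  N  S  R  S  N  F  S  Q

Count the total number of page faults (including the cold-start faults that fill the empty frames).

15

F → fault, frames [F]
N → fault, frames [F, N]
Q → fault, evict F, frames [N, Q]
S → fault, evict N, frames [Q, S]
N → fault, evict Q, frames [S, N]
Q → fault, evict S, frames [N, Q]
S → fault, evict N, frames [Q, S]
R → fault, evict Q, frames [S, R]
N → fault, evict S, frames [R, N]
S → fault, evict R, frames [N, S]
R → fault, evict N, frames [S, R]
S → hit
N → fault, evict R, frames [S, N]
F → fault, evict S, frames [N, F]
S → fault, evict N, frames [F, S]
Q → fault, evict F, frames [S, Q]
Page faults: 15.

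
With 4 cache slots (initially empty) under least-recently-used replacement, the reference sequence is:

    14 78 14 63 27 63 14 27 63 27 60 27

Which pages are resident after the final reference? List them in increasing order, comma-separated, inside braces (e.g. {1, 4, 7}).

14 → fault, frames (14)
78 → fault, frames (14 78)
14 → hit
63 → fault, frames (78 14 63)
27 → fault, frames (78 14 63 27)
63 → hit
14 → hit
27 → hit
63 → hit
27 → hit
60 → fault, evict 78, frames (14 63 27 60)
27 → hit

{14, 27, 60, 63}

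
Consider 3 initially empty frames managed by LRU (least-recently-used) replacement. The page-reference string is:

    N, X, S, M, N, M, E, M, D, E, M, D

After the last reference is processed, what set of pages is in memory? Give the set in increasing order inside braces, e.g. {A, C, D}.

{D, E, M}

N → fault, frames (N)
X → fault, frames (N X)
S → fault, frames (N X S)
M → fault, evict N, frames (X S M)
N → fault, evict X, frames (S M N)
M → hit
E → fault, evict S, frames (N M E)
M → hit
D → fault, evict N, frames (E M D)
E → hit
M → hit
D → hit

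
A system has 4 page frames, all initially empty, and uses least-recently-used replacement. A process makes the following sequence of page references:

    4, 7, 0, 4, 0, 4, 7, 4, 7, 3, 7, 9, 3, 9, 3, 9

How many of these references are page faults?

5

4: fault, frames {4}
7: fault, frames {4,7}
0: fault, frames {4,7,0}
4: hit
0: hit
4: hit
7: hit
4: hit
7: hit
3: fault, frames {0,4,7,3}
7: hit
9: fault, evict 0, frames {4,3,7,9}
3: hit
9: hit
3: hit
9: hit
Page faults: 5.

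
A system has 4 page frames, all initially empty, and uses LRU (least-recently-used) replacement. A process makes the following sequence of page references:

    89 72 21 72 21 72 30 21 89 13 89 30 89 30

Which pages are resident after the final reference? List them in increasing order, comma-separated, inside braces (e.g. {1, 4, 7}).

89 → fault, frames {89}
72 → fault, frames {89,72}
21 → fault, frames {89,72,21}
72 → hit
21 → hit
72 → hit
30 → fault, frames {89,21,72,30}
21 → hit
89 → hit
13 → fault, evict 72, frames {30,21,89,13}
89 → hit
30 → hit
89 → hit
30 → hit

{13, 21, 30, 89}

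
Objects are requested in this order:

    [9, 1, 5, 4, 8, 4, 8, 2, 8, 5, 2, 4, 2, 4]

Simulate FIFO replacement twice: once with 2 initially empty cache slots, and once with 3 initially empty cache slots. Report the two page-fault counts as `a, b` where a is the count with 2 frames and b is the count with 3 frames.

9, 8

2 frames: F F F F F . . F . F . F F . → 9 faults.
3 frames: F F F F F . . F . F . F . . → 8 faults.
8 < 9: adding a frame reduced faults, as is typical.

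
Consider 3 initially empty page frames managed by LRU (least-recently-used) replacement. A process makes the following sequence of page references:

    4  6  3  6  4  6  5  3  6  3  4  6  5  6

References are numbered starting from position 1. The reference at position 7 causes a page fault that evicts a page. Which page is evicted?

3

pos 1: 4: miss, frames {4}
pos 2: 6: miss, frames {4,6}
pos 3: 3: miss, frames {4,6,3}
pos 4: 6: hit
pos 5: 4: hit
pos 6: 6: hit
pos 7: 5: miss, evict 3, frames {4,6,5}
At position 7, page 3 is evicted.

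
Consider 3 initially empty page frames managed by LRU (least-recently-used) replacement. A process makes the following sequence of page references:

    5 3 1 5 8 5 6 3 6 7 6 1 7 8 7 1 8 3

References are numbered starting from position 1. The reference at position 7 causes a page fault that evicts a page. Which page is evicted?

1

pos 1: 5: fault, frames {5}
pos 2: 3: fault, frames {5,3}
pos 3: 1: fault, frames {5,3,1}
pos 4: 5: hit
pos 5: 8: fault, evict 3, frames {1,5,8}
pos 6: 5: hit
pos 7: 6: fault, evict 1, frames {8,5,6}
At position 7, page 1 is evicted.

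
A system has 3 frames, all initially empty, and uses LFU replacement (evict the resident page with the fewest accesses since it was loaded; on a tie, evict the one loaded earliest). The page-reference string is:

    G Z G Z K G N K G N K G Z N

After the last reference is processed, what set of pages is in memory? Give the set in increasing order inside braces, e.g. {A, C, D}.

G: fault, frames (G)
Z: fault, frames (G Z)
G: hit
Z: hit
K: fault, frames (G Z K)
G: hit
N: fault, evict K, frames (G Z N)
K: fault, evict N, frames (G Z K)
G: hit
N: fault, evict K, frames (G Z N)
K: fault, evict N, frames (G Z K)
G: hit
Z: hit
N: fault, evict K, frames (G Z N)

{G, N, Z}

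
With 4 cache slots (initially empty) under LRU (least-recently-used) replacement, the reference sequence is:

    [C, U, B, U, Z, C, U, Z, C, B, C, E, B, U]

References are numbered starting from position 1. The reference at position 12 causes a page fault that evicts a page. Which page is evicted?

pos 1: C -> miss, frames (C)
pos 2: U -> miss, frames (C U)
pos 3: B -> miss, frames (C U B)
pos 4: U -> hit
pos 5: Z -> miss, frames (C B U Z)
pos 6: C -> hit
pos 7: U -> hit
pos 8: Z -> hit
pos 9: C -> hit
pos 10: B -> hit
pos 11: C -> hit
pos 12: E -> miss, evict U, frames (Z B C E)
At position 12, page U is evicted.

U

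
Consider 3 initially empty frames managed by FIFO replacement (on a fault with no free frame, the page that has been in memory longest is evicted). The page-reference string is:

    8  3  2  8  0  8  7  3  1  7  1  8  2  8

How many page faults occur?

8: fault, frames [8]
3: fault, frames [8, 3]
2: fault, frames [8, 3, 2]
8: hit
0: fault, evict 8, frames [3, 2, 0]
8: fault, evict 3, frames [2, 0, 8]
7: fault, evict 2, frames [0, 8, 7]
3: fault, evict 0, frames [8, 7, 3]
1: fault, evict 8, frames [7, 3, 1]
7: hit
1: hit
8: fault, evict 7, frames [3, 1, 8]
2: fault, evict 3, frames [1, 8, 2]
8: hit
Page faults: 10.

10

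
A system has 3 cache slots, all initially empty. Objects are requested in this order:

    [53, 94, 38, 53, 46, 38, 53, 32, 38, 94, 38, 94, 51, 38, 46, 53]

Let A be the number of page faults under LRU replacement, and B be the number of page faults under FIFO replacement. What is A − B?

-2

Under LRU: F F F . F . . F . F . . F . F F → 9 faults.
Under FIFO: F F F . F . F F F F . . F . F F → 11 faults.
A − B = 9 − 11 = -2.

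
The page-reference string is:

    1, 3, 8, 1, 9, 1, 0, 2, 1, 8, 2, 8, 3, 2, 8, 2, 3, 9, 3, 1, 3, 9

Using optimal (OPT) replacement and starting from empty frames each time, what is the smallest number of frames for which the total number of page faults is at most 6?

5

f=1: 22 faults
f=2: 13 faults
f=3: 9 faults
f=4: 7 faults
f=5: 6 faults
f=6: 6 faults
Smallest f with faults ≤ 6 is 5.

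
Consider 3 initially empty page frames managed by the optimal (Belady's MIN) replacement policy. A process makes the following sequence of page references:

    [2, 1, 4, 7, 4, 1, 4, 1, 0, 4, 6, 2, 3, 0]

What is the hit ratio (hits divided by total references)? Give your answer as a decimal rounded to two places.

0.43

2 → miss, frames (2)
1 → miss, frames (2 1)
4 → miss, frames (2 1 4)
7 → miss, evict 2, frames (1 4 7)
4 → hit
1 → hit
4 → hit
1 → hit
0 → miss, evict 7, frames (1 4 0)
4 → hit
6 → miss, evict 4, frames (1 0 6)
2 → miss, evict 6, frames (1 0 2)
3 → miss, evict 2, frames (1 0 3)
0 → hit
Hits: 6 of 14 references → 6/14 = 0.4286.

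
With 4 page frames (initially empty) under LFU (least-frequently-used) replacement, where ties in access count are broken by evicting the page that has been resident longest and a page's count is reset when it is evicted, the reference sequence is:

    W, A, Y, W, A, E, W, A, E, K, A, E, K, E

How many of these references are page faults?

W: fault, frames (W)
A: fault, frames (W A)
Y: fault, frames (W A Y)
W: hit
A: hit
E: fault, frames (W A Y E)
W: hit
A: hit
E: hit
K: fault, evict Y, frames (W A E K)
A: hit
E: hit
K: hit
E: hit
Page faults: 5.

5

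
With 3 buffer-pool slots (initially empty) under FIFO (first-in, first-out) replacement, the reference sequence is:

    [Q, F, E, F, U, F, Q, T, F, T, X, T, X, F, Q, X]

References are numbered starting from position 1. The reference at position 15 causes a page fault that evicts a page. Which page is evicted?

pos 1: Q -> miss, frames {Q}
pos 2: F -> miss, frames {Q,F}
pos 3: E -> miss, frames {Q,F,E}
pos 4: F -> hit
pos 5: U -> miss, evict Q, frames {F,E,U}
pos 6: F -> hit
pos 7: Q -> miss, evict F, frames {E,U,Q}
pos 8: T -> miss, evict E, frames {U,Q,T}
pos 9: F -> miss, evict U, frames {Q,T,F}
pos 10: T -> hit
pos 11: X -> miss, evict Q, frames {T,F,X}
pos 12: T -> hit
pos 13: X -> hit
pos 14: F -> hit
pos 15: Q -> miss, evict T, frames {F,X,Q}
At position 15, page T is evicted.

T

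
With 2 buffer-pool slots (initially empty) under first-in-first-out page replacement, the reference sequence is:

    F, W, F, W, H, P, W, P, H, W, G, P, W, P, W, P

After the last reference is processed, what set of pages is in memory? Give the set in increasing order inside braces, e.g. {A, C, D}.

{P, W}

F: fault, frames {F}
W: fault, frames {F,W}
F: hit
W: hit
H: fault, evict F, frames {W,H}
P: fault, evict W, frames {H,P}
W: fault, evict H, frames {P,W}
P: hit
H: fault, evict P, frames {W,H}
W: hit
G: fault, evict W, frames {H,G}
P: fault, evict H, frames {G,P}
W: fault, evict G, frames {P,W}
P: hit
W: hit
P: hit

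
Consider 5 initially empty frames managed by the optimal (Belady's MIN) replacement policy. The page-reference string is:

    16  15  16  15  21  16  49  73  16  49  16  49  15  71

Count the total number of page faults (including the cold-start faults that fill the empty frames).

16 → miss, frames [16]
15 → miss, frames [16, 15]
16 → hit
15 → hit
21 → miss, frames [16, 15, 21]
16 → hit
49 → miss, frames [16, 15, 21, 49]
73 → miss, frames [16, 15, 21, 49, 73]
16 → hit
49 → hit
16 → hit
49 → hit
15 → hit
71 → miss, evict 73, frames [16, 15, 21, 49, 71]
Page faults: 6.

6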